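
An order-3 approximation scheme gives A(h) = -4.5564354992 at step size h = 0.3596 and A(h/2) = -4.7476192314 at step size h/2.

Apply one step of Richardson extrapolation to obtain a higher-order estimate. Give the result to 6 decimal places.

Leading term ∝ h^3; use weight 8 = 2^3.
Top: 8(-4.7476192314) − (-4.5564354992) = -33.4245183520
(8·(-4.7476192314) − (-4.5564354992))/(8 − 1) = -4.7749311931

-4.774931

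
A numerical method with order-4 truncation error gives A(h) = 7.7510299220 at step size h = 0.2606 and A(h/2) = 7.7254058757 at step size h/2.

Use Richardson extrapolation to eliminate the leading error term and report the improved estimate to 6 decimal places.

7.723698

r = 4, so 2^r = 16.
16·7.7254058757 = 123.6064940112; 123.6064940112 − 7.7510299220 = 115.8554640892
Denominator 16 − 1 = 15.
So the Richardson estimate is 7.7236976059.
Shift from A(h/2): −0.0017082698.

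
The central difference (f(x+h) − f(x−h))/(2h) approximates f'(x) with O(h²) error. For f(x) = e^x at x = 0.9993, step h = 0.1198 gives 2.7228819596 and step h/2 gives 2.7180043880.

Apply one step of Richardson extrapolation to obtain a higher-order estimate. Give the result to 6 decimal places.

The method has order 2: 2^2 = 4.
Weighted: 10.8720175520 − 2.7228819596 = 8.1491355924
(4*2.7180043880 − 2.7228819596)/(4 − 1) = 2.7163785308

2.716379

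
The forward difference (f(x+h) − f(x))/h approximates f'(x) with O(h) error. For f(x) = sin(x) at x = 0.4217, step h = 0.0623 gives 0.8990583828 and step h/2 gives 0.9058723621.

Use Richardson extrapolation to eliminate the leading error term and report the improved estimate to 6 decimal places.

0.912686

Error is O(h^1); halving h shrinks it by 2^1 = 2.
2^1·A(h/2) = 1.8117447242; minus A(h) gives 0.9126863414.
Denominator 2 − 1 = 1.
R = 0.9126863414/1 = 0.9126863414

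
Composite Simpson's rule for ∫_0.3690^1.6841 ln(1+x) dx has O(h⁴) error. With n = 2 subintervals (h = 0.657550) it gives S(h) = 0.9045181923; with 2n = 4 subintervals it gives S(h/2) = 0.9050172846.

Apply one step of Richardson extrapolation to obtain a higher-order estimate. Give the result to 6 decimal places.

0.905051

Method order is 4; weight 2^4 = 16.
16*0.9050172846 − 0.9045181923 = 13.5757583613
R = 13.5757583613/15 = 0.9050505574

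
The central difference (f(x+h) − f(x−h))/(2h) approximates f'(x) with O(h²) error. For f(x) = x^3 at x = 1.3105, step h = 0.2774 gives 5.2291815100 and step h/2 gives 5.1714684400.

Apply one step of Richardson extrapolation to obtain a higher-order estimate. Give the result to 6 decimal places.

The method has order 2: 2^2 = 4.
Weighted: 20.6858737600 − 5.2291815100 = 15.4566922500
15.4566922500 ÷ 3 = 5.1522307500

5.152231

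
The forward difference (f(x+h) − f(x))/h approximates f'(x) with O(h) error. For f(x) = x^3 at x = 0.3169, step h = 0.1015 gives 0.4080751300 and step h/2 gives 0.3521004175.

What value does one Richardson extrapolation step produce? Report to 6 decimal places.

Order 1 gives 2^r = 2 and 2^r − 1 = 1.
2^1×A(h/2) = 0.7042008350; minus A(h) gives 0.2961257050.
Extrapolated: 0.2961257050 / 1 = 0.2961257050
Shift from A(h/2): −0.0559747125.

0.296126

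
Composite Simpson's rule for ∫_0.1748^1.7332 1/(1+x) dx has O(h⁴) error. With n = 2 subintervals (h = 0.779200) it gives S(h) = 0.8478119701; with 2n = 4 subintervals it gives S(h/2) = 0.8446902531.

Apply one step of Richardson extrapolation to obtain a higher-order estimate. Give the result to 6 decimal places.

0.844482

With r = 4 the leading error scales as h^4, so the weight is 2^4 = 16.
Weighted: 13.5150440496 − 0.8478119701 = 12.6672320795
R = 12.6672320795/15 = 0.8444821386
Gap between inputs: 3.122e-03; correction applied: −0.0002081145.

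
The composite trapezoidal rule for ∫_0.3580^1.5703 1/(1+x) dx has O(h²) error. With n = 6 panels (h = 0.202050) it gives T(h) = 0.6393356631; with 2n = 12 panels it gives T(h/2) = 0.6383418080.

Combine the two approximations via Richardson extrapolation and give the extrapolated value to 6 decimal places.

With r = 2 the leading error scales as h^2, so the weight is 2^2 = 4.
4 × 0.6383418080 = 2.5533672320; 2.5533672320 − 0.6393356631 = 1.9140315689
R = 1.9140315689/3 = 0.6380105230
Gap between inputs: 9.939e-04; correction applied: −0.0003312850.

0.638011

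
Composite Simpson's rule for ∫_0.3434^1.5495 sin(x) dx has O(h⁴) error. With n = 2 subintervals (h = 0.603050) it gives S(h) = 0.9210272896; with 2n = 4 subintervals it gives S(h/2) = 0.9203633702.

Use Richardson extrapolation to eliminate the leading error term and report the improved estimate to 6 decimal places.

0.920319

r = 4: numerator weight 16, denominator 15.
Weighted: 14.7258139232 − 0.9210272896 = 13.8047866336
R = 13.8047866336/15 = 0.9203191089
Shift from A(h/2): −0.0000442613.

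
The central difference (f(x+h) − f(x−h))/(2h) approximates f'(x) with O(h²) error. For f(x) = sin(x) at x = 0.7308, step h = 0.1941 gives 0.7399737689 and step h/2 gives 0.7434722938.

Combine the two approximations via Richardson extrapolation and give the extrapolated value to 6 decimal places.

r = 2: numerator weight 4, denominator 3.
4*0.7434722938 = 2.9738891752; subtract 0.7399737689 → 2.2339154063
Denominator 4 − 1 = 3.
So the Richardson estimate is 0.7446384688.

0.744638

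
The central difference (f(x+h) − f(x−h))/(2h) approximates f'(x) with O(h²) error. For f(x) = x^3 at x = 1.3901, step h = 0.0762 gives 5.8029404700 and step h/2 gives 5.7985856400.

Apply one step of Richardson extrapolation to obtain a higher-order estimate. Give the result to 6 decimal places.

Order 2 gives 2^r = 4 and 2^r − 1 = 3.
4*5.7985856400 − 5.8029404700 = 17.3914020900
(4*5.7985856400 − 5.8029404700)/(4 − 1) = 5.7971340300
Gap between inputs: 4.355e-03; correction applied: −0.0014516100.

5.797134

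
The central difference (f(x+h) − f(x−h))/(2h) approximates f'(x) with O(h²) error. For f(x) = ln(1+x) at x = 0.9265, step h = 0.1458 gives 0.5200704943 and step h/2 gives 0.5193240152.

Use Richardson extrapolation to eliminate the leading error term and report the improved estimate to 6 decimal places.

0.519075

Leading term ∝ h^2; use weight 4 = 2^2.
A(h/2) − A(h) = 0.5193240152 − 0.5200704943 = -0.0007464791
Divide by 2^2 − 1 = 3: (-0.0007464791)/3 = -0.0002488264
R = 0.5193240152 − 0.0002488264 = 0.5190751888
Shift from A(h/2): −0.0002488264.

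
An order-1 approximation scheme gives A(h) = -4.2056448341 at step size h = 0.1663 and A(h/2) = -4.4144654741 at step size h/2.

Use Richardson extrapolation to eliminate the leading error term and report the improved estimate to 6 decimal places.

Order 1 gives 2^r = 2 and 2^r − 1 = 1.
Top: 2(-4.4144654741) − (-4.2056448341) = -4.6232861141
Extrapolated: (-4.6232861141) / 1 = -4.6232861141

-4.623286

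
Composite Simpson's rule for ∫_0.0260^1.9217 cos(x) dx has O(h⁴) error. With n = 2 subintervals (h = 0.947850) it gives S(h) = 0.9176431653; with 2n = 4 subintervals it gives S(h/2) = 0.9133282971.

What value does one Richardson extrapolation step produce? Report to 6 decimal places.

0.913041

r = 4, so 2^r = 16.
16 × 0.9133282971 = 14.6132527536; 14.6132527536 − 0.9176431653 = 13.6956095883
(16 × 0.9133282971 − 0.9176431653)/(16 − 1) = 0.9130406392
Gap between inputs: 4.315e-03; correction applied: −0.0002876579.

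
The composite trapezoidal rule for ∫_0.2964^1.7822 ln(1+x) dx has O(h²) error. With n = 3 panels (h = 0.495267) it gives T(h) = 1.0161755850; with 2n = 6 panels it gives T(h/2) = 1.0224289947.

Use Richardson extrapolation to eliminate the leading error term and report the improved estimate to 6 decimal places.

With r = 2 the leading error scales as h^2, so the weight is 2^2 = 4.
Numerator 4*A(h/2) − A(h) = 4*1.0224289947 − 1.0161755850 = 3.0735403938
Divide by 2^2 − 1 = 3.
(4*1.0224289947 − 1.0161755850)/(4 − 1) = 1.0245134646
Gap between inputs: 6.253e-03; correction applied: +0.0020844699.

1.024513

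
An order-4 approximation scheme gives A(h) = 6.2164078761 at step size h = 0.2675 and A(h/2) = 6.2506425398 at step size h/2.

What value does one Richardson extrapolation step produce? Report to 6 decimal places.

Leading term ∝ h^4; use weight 16 = 2^4.
Difference of the inputs: 6.2506425398 − 6.2164078761 = 0.0342346637
Correction (A(h/2) − A(h))/(16 − 1) = 0.0342346637/15 = 0.0022823109
R = 6.2506425398 + 0.0022823109 = 6.2529248507

6.252925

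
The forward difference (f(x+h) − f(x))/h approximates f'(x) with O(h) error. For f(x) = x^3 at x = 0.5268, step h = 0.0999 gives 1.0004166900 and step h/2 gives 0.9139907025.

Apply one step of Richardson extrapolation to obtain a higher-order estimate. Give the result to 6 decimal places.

Leading term ∝ h^1; use weight 2 = 2^1.
Top: 2(0.9139907025) − (1.0004166900) = 0.8275647150
Extrapolated: 0.8275647150 / 1 = 0.8275647150

0.827565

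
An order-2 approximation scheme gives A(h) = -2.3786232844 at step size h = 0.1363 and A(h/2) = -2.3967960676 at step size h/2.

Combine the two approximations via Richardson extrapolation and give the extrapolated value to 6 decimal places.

-2.402854

The method has order 2: 2^2 = 4.
4×(-2.3967960676) = -9.5871842704; subtract (-2.3786232844) → -7.2085609860
Denominator 4 − 1 = 3.
Extrapolated: (-7.2085609860) / 3 = -2.4028536620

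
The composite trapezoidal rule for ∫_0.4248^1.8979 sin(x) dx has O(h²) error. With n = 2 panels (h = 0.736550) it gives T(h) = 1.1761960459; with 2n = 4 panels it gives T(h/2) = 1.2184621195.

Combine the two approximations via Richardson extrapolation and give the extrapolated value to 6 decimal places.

With r = 2 the leading error scales as h^2, so the weight is 2^2 = 4.
Top: 4(1.2184621195) − (1.1761960459) = 3.6976524321
Denominator 4 − 1 = 3.
Result: 1.2325508107
Correction |R − A(h/2)| = 1.409e-02; gap |A(h/2) − A(h)| = 4.227e-02.

1.232551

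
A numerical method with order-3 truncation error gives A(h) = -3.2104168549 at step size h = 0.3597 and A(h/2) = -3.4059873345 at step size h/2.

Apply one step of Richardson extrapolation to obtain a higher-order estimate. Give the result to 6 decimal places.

-3.433926

The method has order 3: 2^3 = 8.
8·(-3.4059873345) = -27.2478986760; subtract (-3.2104168549) → -24.0374818211
Denominator 8 − 1 = 7.
Extrapolated: (-24.0374818211) / 7 = -3.4339259744
Gap between inputs: 1.956e-01; correction applied: −0.0279386399.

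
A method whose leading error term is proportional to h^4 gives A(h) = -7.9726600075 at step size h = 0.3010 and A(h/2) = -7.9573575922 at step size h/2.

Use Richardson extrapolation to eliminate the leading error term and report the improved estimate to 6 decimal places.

Error is O(h^4); halving h shrinks it by 2^4 = 16.
16*(-7.9573575922) = -127.3177214752; subtract (-7.9726600075) → -119.3450614677
(-119.3450614677) ÷ 15 = -7.9563374312
Shift from A(h/2): +0.0010201610.

-7.956337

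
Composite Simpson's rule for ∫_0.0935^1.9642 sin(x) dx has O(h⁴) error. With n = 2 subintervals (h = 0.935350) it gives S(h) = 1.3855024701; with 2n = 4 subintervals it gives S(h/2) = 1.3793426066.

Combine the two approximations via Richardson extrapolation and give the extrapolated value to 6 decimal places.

With r = 4 the leading error scales as h^4, so the weight is 2^4 = 16.
2^4 × A(h/2) = 22.0694817056; minus A(h) gives 20.6839792355.
20.6839792355 ÷ 15 = 1.3789319490
Gap between inputs: 6.160e-03; correction applied: −0.0004106576.

1.378932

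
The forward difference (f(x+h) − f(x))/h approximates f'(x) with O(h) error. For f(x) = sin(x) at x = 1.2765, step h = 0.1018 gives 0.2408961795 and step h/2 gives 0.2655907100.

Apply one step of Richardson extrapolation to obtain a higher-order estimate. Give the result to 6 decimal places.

r = 1, so 2^r = 2.
2×0.2655907100 = 0.5311814200; 0.5311814200 − 0.2408961795 = 0.2902852405
Divide by 2^1 − 1 = 1.
R = 0.2902852405/1 = 0.2902852405
Gap between inputs: 2.469e-02; correction applied: +0.0246945305.

0.290285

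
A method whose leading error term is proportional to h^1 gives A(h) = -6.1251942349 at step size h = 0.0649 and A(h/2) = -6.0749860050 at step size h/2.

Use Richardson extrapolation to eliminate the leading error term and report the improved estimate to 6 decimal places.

-6.024778

Error is O(h^1); halving h shrinks it by 2^1 = 2.
2·(-6.0749860050) = -12.1499720100; subtract (-6.1251942349) → -6.0247777751
Divide by 2^1 − 1 = 1.
(-6.0247777751) ÷ 1 = -6.0247777751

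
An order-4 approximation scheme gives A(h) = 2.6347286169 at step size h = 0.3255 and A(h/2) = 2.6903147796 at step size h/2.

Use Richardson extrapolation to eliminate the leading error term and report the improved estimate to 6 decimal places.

2.694021

The method has order 4: 2^4 = 16.
2^4×A(h/2) = 43.0450364736; minus A(h) gives 40.4103078567.
R = 40.4103078567/15 = 2.6940205238
Shift from A(h/2): +0.0037057442.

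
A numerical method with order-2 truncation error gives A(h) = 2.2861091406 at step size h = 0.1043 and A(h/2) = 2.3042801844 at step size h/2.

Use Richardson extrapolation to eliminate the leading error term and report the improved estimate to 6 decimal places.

The method has order 2: 2^2 = 4.
Top: 4(2.3042801844) − (2.2861091406) = 6.9310115970
Extrapolated: 6.9310115970 / 3 = 2.3103371990
Gap between inputs: 1.817e-02; correction applied: +0.0060570146.

2.310337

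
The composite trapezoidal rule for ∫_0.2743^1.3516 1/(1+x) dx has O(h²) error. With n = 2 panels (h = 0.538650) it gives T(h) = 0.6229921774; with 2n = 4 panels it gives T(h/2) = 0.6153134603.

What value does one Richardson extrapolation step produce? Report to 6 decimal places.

0.612754

r = 2, so 2^r = 4.
Numerator 4 × A(h/2) − A(h) = 4 × 0.6153134603 − 0.6229921774 = 1.8382616638
Denominator 4 − 1 = 3.
Extrapolated: 1.8382616638 / 3 = 0.6127538879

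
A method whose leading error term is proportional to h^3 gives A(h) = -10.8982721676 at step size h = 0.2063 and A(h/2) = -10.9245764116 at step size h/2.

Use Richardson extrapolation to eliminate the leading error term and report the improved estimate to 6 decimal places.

Leading term ∝ h^3; use weight 8 = 2^3.
A(h/2) − A(h) = -10.9245764116 − (-10.8982721676) = -0.0263042440
Divide by 2^3 − 1 = 7: (-0.0263042440)/7 = -0.0037577491
R = -10.9245764116 − 0.0037577491 = -10.9283341607

-10.928334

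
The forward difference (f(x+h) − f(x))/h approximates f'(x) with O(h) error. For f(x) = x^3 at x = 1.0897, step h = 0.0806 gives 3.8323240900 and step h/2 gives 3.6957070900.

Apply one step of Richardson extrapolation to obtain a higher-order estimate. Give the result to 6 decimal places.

3.559090

Method order is 1; weight 2^1 = 2.
2×3.6957070900 = 7.3914141800; 7.3914141800 − 3.8323240900 = 3.5590900900
Denominator 2 − 1 = 1.
Extrapolated: 3.5590900900 / 1 = 3.5590900900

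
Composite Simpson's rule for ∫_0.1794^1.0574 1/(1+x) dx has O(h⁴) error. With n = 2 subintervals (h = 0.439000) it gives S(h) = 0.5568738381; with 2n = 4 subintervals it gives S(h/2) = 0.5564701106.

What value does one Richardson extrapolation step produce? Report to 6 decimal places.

0.556443

Leading term ∝ h^4; use weight 16 = 2^4.
16*0.5564701106 = 8.9035217696; subtract 0.5568738381 → 8.3466479315
Divide by 2^4 − 1 = 15.
R = 8.3466479315/15 = 0.5564431954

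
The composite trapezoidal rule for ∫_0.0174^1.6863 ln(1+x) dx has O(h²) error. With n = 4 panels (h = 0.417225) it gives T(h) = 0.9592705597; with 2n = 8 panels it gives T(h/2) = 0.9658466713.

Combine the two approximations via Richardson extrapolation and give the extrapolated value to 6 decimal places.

0.968039

Method order is 2; weight 2^2 = 4.
4·0.9658466713 = 3.8633866852; 3.8633866852 − 0.9592705597 = 2.9041161255
Denominator 4 − 1 = 3.
Result: 0.9680387085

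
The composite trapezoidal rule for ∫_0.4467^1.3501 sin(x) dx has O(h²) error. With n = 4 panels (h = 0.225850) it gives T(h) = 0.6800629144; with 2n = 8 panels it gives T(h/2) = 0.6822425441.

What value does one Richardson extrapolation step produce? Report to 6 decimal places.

Error is O(h^2); halving h shrinks it by 2^2 = 4.
4×0.6822425441 = 2.7289701764; 2.7289701764 − 0.6800629144 = 2.0489072620
R = 2.0489072620/3 = 0.6829690873

0.682969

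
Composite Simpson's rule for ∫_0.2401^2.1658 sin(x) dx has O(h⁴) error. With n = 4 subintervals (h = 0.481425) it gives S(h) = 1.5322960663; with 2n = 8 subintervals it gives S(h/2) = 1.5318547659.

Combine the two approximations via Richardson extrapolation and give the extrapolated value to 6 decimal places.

1.531825

r = 4, so 2^r = 16.
16×1.5318547659 = 24.5096762544; 24.5096762544 − 1.5322960663 = 22.9773801881
(16×1.5318547659 − 1.5322960663)/(16 − 1) = 1.5318253459
Shift from A(h/2): −0.0000294200.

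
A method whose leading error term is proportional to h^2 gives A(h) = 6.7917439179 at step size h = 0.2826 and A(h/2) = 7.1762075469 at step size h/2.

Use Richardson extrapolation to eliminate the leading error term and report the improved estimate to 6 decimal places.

The method has order 2: 2^2 = 4.
Weighted: 28.7048301876 − 6.7917439179 = 21.9130862697
Denominator 4 − 1 = 3.
(4*7.1762075469 − 6.7917439179)/(4 − 1) = 7.3043620899
Correction |R − A(h/2)| = 1.282e-01; gap |A(h/2) − A(h)| = 3.845e-01.

7.304362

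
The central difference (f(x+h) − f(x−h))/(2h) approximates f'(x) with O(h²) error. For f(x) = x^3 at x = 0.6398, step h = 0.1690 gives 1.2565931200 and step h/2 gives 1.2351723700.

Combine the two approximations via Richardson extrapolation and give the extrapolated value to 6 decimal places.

1.228032

Error is O(h^2); halving h shrinks it by 2^2 = 4.
4 × 1.2351723700 = 4.9406894800; 4.9406894800 − 1.2565931200 = 3.6840963600
3.6840963600 ÷ 3 = 1.2280321200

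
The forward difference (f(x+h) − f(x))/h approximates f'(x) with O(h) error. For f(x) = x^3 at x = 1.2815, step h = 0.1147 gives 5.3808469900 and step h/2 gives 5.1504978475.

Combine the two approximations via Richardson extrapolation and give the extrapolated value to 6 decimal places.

Error is O(h^1); halving h shrinks it by 2^1 = 2.
2*5.1504978475 − 5.3808469900 = 4.9201487050
4.9201487050 ÷ 1 = 4.9201487050

4.920149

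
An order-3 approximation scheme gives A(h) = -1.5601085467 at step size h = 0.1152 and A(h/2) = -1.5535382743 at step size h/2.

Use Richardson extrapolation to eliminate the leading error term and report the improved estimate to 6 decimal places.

-1.552600

Leading term ∝ h^3; use weight 8 = 2^3.
A(h/2) − A(h) = -1.5535382743 − (-1.5601085467) = 0.0065702724
Divide by 2^3 − 1 = 7: 0.0065702724/7 = 0.0009386103
R = A(h/2) + (A(h/2) − A(h))/7 = -1.5535382743 + 0.0009386103 = -1.5525996640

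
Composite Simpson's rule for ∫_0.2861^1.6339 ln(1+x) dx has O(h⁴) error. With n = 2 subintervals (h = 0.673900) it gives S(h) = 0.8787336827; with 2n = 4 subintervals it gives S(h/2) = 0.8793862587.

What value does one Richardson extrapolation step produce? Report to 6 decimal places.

r = 4: numerator weight 16, denominator 15.
Weighted: 14.0701801392 − 0.8787336827 = 13.1914464565
Divide by 2^4 − 1 = 15.
So the Richardson estimate is 0.8794297638.

0.879430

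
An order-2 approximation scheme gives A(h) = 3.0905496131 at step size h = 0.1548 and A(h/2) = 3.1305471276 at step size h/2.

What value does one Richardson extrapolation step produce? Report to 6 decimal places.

r = 2: numerator weight 4, denominator 3.
Top: 4(3.1305471276) − (3.0905496131) = 9.4316388973
Denominator 4 − 1 = 3.
So the Richardson estimate is 3.1438796324.

3.143880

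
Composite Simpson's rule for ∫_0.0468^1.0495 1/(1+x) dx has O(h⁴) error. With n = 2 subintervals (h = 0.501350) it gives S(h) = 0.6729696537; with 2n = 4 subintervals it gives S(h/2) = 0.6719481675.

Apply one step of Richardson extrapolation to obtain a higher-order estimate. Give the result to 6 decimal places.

0.671880

r = 4: numerator weight 16, denominator 15.
Top: 16(0.6719481675) − (0.6729696537) = 10.0782010263
Divide by 2^4 − 1 = 15.
So the Richardson estimate is 0.6718800684.
Shift from A(h/2): −0.0000680991.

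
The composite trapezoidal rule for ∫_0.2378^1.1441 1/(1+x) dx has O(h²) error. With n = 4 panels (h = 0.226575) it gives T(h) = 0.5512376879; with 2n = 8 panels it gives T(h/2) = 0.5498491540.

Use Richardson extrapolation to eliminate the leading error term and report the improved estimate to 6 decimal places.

0.549386

Error is O(h^2); halving h shrinks it by 2^2 = 4.
Weighted: 2.1993966160 − 0.5512376879 = 1.6481589281
(4*0.5498491540 − 0.5512376879)/(4 − 1) = 0.5493863094
Gap between inputs: 1.389e-03; correction applied: −0.0004628446.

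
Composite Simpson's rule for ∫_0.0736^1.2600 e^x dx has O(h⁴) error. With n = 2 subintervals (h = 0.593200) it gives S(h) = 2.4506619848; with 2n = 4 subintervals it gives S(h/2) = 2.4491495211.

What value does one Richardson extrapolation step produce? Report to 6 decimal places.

2.449049

Method order is 4; weight 2^4 = 16.
Top: 16(2.4491495211) − (2.4506619848) = 36.7357303528
Divide by 2^4 − 1 = 15.
Extrapolated: 36.7357303528 / 15 = 2.4490486902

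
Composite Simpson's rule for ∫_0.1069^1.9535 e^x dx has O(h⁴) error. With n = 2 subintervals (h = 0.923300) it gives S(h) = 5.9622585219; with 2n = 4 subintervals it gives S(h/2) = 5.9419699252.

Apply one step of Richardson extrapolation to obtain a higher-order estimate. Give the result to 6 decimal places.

5.940617

With r = 4 the leading error scales as h^4, so the weight is 2^4 = 16.
Top: 16(5.9419699252) − (5.9622585219) = 89.1092602813
Divide by 2^4 − 1 = 15.
Result: 5.9406173521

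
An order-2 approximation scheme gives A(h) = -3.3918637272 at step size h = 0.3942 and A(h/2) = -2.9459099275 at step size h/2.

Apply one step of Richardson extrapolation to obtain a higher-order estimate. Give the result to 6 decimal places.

-2.797259

Leading term ∝ h^2; use weight 4 = 2^2.
4*(-2.9459099275) = -11.7836397100; subtract (-3.3918637272) → -8.3917759828
Denominator 4 − 1 = 3.
Extrapolated: (-8.3917759828) / 3 = -2.7972586609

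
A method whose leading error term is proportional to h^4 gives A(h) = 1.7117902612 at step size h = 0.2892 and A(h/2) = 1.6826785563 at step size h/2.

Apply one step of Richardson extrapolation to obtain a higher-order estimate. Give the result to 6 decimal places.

1.680738

r = 4, so 2^r = 16.
Top: 16(1.6826785563) − (1.7117902612) = 25.2110666396
Divide by 2^4 − 1 = 15.
So the Richardson estimate is 1.6807377760.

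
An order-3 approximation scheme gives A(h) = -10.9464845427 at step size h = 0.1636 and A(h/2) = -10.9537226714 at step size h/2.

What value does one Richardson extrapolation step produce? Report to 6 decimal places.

Order 3 gives 2^r = 8 and 2^r − 1 = 7.
Top: 8(-10.9537226714) − (-10.9464845427) = -76.6832968285
Denominator 8 − 1 = 7.
(-76.6832968285) ÷ 7 = -10.9547566898
Correction |R − A(h/2)| = 1.034e-03; gap |A(h/2) − A(h)| = 7.238e-03.

-10.954757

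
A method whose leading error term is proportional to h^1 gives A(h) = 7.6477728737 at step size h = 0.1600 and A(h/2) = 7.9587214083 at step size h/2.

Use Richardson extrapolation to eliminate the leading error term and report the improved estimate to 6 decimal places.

8.269670

Method order is 1; weight 2^1 = 2.
2×7.9587214083 = 15.9174428166; 15.9174428166 − 7.6477728737 = 8.2696699429
Divide by 2^1 − 1 = 1.
R = 8.2696699429/1 = 8.2696699429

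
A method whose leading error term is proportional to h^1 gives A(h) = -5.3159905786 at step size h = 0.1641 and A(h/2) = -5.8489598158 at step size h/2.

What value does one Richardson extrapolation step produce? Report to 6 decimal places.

-6.381929

r = 1: numerator weight 2, denominator 1.
2·(-5.8489598158) − (-5.3159905786) = -6.3819290530
Divide by 2^1 − 1 = 1.
So the Richardson estimate is -6.3819290530.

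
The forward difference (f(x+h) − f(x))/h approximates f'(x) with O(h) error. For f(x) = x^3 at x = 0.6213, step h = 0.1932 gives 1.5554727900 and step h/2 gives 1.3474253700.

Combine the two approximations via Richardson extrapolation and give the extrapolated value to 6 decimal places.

1.139378

The method has order 1: 2^1 = 2.
2*1.3474253700 = 2.6948507400; 2.6948507400 − 1.5554727900 = 1.1393779500
R = 1.1393779500/1 = 1.1393779500
Correction |R − A(h/2)| = 2.080e-01; gap |A(h/2) − A(h)| = 2.080e-01.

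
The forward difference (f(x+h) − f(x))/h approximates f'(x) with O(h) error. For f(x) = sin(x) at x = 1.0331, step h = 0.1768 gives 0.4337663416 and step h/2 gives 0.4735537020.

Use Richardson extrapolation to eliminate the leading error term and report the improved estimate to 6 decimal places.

r = 1: numerator weight 2, denominator 1.
Weighted: 0.9471074040 − 0.4337663416 = 0.5133410624
Extrapolated: 0.5133410624 / 1 = 0.5133410624

0.513341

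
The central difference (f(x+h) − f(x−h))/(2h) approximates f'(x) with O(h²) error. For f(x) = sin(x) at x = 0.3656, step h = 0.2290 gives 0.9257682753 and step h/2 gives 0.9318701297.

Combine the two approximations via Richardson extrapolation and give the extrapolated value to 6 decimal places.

0.933904

With r = 2 the leading error scales as h^2, so the weight is 2^2 = 4.
Numerator 4×A(h/2) − A(h) = 4×0.9318701297 − 0.9257682753 = 2.8017122435
Divide by 2^2 − 1 = 3.
Result: 0.9339040812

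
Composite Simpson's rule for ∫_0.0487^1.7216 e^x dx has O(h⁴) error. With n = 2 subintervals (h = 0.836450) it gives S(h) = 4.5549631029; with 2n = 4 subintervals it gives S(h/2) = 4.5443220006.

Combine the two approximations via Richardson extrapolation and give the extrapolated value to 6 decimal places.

4.543613

Leading term ∝ h^4; use weight 16 = 2^4.
16 × 4.5443220006 = 72.7091520096; subtract 4.5549631029 → 68.1541889067
Divide by 2^4 − 1 = 15.
Result: 4.5436125938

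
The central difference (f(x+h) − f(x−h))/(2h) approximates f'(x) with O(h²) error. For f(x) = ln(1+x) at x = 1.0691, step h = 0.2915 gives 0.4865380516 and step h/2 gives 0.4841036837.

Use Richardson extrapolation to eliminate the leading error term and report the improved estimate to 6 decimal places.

0.483292

Order 2 gives 2^r = 4 and 2^r − 1 = 3.
4 × 0.4841036837 − 0.4865380516 = 1.4498766832
Denominator 4 − 1 = 3.
Result: 0.4832922277
Gap between inputs: 2.434e-03; correction applied: −0.0008114560.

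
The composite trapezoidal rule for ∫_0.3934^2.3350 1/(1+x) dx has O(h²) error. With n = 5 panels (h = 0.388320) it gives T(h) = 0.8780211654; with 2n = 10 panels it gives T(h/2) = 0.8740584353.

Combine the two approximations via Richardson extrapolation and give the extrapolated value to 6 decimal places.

0.872738

With r = 2 the leading error scales as h^2, so the weight is 2^2 = 4.
Top: 4(0.8740584353) − (0.8780211654) = 2.6182125758
2.6182125758 ÷ 3 = 0.8727375253
Correction |R − A(h/2)| = 1.321e-03; gap |A(h/2) − A(h)| = 3.963e-03.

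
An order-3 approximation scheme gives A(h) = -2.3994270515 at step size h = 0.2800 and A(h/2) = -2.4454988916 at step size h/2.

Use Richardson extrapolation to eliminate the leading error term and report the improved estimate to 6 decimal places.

-2.452081

Error is O(h^3); halving h shrinks it by 2^3 = 8.
A(h/2) − A(h) = -2.4454988916 − (-2.3994270515) = -0.0460718401
Correction (A(h/2) − A(h))/(8 − 1) = (-0.0460718401)/7 = -0.0065816914
R = A(h/2) + (A(h/2) − A(h))/7 = -2.4454988916 − 0.0065816914 = -2.4520805830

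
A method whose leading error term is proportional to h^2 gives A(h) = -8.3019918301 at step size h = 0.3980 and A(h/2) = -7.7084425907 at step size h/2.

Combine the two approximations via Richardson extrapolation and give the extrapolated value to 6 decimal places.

-7.510593

r = 2: numerator weight 4, denominator 3.
4×(-7.7084425907) − (-8.3019918301) = -22.5317785327
Divide by 2^2 − 1 = 3.
(4×(-7.7084425907) − (-8.3019918301))/(4 − 1) = -7.5105928442
Shift from A(h/2): +0.1978497465.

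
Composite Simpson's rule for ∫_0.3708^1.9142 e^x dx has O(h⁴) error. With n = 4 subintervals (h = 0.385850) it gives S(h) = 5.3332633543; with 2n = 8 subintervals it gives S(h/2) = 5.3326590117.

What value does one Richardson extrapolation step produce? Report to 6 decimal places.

With r = 4 the leading error scales as h^4, so the weight is 2^4 = 16.
16×5.3326590117 = 85.3225441872; subtract 5.3332633543 → 79.9892808329
Divide by 2^4 − 1 = 15.
(16×5.3326590117 − 5.3332633543)/(16 − 1) = 5.3326187222

5.332619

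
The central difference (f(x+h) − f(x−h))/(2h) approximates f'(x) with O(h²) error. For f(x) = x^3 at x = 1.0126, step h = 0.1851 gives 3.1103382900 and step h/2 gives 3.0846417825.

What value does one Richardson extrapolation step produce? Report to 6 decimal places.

Leading term ∝ h^2; use weight 4 = 2^2.
Numerator 4 × A(h/2) − A(h) = 4 × 3.0846417825 − 3.1103382900 = 9.2282288400
R = 9.2282288400/3 = 3.0760762800

3.076076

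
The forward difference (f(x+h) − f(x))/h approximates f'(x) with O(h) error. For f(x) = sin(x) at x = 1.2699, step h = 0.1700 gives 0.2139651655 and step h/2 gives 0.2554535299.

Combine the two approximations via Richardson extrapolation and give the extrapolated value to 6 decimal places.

0.296942

r = 1: numerator weight 2, denominator 1.
Difference of the inputs: 0.2554535299 − 0.2139651655 = 0.0414883644
Correction (A(h/2) − A(h))/(2 − 1) = 0.0414883644/1 = 0.0414883644
R = A(h/2) + (A(h/2) − A(h))/1 = 0.2554535299 + 0.0414883644 = 0.2969418943
Gap between inputs: 4.149e-02; correction applied: +0.0414883644.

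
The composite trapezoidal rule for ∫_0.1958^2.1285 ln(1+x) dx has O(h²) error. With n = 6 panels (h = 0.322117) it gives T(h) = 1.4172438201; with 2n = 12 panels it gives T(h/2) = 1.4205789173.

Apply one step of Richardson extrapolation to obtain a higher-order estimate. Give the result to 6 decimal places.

1.421691

Error is O(h^2); halving h shrinks it by 2^2 = 4.
Top: 4(1.4205789173) − (1.4172438201) = 4.2650718491
Divide by 2^2 − 1 = 3.
4.2650718491 ÷ 3 = 1.4216906164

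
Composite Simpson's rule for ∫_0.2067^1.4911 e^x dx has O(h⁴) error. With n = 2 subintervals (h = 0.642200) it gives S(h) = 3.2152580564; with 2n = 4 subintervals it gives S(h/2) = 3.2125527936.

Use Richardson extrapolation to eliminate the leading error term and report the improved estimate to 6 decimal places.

3.212372

Order 4 gives 2^r = 16 and 2^r − 1 = 15.
16×3.2125527936 = 51.4008446976; subtract 3.2152580564 → 48.1855866412
Denominator 16 − 1 = 15.
(16×3.2125527936 − 3.2152580564)/(16 − 1) = 3.2123724427
Shift from A(h/2): −0.0001803509.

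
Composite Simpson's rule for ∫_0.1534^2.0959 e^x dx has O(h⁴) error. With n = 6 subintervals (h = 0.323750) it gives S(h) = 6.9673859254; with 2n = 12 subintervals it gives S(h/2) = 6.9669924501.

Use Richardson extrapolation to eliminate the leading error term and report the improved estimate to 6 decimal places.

6.966966

Error is O(h^4); halving h shrinks it by 2^4 = 16.
Top: 16(6.9669924501) − (6.9673859254) = 104.5044932762
Extrapolated: 104.5044932762 / 15 = 6.9669662184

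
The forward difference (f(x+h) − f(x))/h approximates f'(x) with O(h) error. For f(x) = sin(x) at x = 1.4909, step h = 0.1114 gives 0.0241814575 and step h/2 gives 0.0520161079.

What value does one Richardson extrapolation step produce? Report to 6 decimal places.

0.079851

r = 1, so 2^r = 2.
2·0.0520161079 = 0.1040322158; subtract 0.0241814575 → 0.0798507583
0.0798507583 ÷ 1 = 0.0798507583
Shift from A(h/2): +0.0278346504.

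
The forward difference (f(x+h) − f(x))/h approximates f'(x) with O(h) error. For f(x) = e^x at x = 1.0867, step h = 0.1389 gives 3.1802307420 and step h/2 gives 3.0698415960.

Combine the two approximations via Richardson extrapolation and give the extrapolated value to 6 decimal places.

2.959452

The method has order 1: 2^1 = 2.
2·3.0698415960 − 3.1802307420 = 2.9594524500
2.9594524500 ÷ 1 = 2.9594524500
Correction |R − A(h/2)| = 1.104e-01; gap |A(h/2) − A(h)| = 1.104e-01.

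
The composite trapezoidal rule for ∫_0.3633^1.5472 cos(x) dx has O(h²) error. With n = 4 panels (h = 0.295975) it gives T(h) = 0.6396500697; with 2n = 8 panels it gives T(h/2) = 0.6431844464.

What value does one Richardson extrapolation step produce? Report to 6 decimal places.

r = 2: numerator weight 4, denominator 3.
Top: 4(0.6431844464) − (0.6396500697) = 1.9330877159
R = 1.9330877159/3 = 0.6443625720

0.644363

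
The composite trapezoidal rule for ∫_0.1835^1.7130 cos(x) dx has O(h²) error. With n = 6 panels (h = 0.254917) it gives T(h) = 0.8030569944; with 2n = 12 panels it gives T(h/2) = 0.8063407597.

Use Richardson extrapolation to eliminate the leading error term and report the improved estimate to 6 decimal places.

Error is O(h^2); halving h shrinks it by 2^2 = 4.
2^2*A(h/2) = 3.2253630388; minus A(h) gives 2.4223060444.
Divide by 2^2 − 1 = 3.
Result: 0.8074353481

0.807435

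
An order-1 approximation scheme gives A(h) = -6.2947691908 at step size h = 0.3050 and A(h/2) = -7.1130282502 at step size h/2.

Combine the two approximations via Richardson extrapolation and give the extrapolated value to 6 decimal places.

-7.931287

r = 1: numerator weight 2, denominator 1.
Top: 2(-7.1130282502) − (-6.2947691908) = -7.9312873096
Denominator 2 − 1 = 1.
Extrapolated: (-7.9312873096) / 1 = -7.9312873096
Correction |R − A(h/2)| = 8.183e-01; gap |A(h/2) − A(h)| = 8.183e-01.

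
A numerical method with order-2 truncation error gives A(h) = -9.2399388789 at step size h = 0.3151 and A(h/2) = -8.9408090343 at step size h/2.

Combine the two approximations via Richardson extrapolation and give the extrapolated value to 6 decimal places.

-8.841099

With r = 2 the leading error scales as h^2, so the weight is 2^2 = 4.
Weighted: (-35.7632361372) − (-9.2399388789) = -26.5232972583
(4×(-8.9408090343) − (-9.2399388789))/(4 − 1) = -8.8410990861
Gap between inputs: 2.991e-01; correction applied: +0.0997099482.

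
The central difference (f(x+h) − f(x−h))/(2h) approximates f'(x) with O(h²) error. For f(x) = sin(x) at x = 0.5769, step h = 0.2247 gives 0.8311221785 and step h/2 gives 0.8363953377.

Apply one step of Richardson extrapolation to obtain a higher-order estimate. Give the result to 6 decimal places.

0.838153

r = 2, so 2^r = 4.
Weighted: 3.3455813508 − 0.8311221785 = 2.5144591723
(4*0.8363953377 − 0.8311221785)/(4 − 1) = 0.8381530574
Shift from A(h/2): +0.0017577197.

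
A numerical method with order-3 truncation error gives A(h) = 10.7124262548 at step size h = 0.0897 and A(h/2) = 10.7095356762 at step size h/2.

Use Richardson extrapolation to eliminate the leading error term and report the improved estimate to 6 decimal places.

The method has order 3: 2^3 = 8.
A(h/2) − A(h) = 10.7095356762 − 10.7124262548 = -0.0028905786
Divide by 2^3 − 1 = 7: (-0.0028905786)/7 = -0.0004129398
R = 10.7095356762 − 0.0004129398 = 10.7091227364
Shift from A(h/2): −0.0004129398.

10.709123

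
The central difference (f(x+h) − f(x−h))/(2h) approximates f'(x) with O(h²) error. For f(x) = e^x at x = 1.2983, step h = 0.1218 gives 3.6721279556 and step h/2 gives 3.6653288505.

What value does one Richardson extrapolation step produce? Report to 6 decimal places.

3.663062

Method order is 2; weight 2^2 = 4.
2^2·A(h/2) = 14.6613154020; minus A(h) gives 10.9891874464.
Denominator 4 − 1 = 3.
(4·3.6653288505 − 3.6721279556)/(4 − 1) = 3.6630624821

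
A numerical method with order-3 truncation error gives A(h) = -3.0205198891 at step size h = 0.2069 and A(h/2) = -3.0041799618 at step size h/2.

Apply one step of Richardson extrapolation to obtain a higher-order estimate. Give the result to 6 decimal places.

Order 3 gives 2^r = 8 and 2^r − 1 = 7.
8*(-3.0041799618) = -24.0334396944; (-24.0334396944) − (-3.0205198891) = -21.0129198053
Denominator 8 − 1 = 7.
Extrapolated: (-21.0129198053) / 7 = -3.0018456865

-3.001846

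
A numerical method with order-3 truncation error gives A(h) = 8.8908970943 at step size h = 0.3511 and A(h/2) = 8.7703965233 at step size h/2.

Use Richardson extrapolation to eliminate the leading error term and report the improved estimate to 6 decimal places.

The method has order 3: 2^3 = 8.
Weighted: 70.1631721864 − 8.8908970943 = 61.2722750921
Divide by 2^3 − 1 = 7.
So the Richardson estimate is 8.7531821560.
Gap between inputs: 1.205e-01; correction applied: −0.0172143673.

8.753182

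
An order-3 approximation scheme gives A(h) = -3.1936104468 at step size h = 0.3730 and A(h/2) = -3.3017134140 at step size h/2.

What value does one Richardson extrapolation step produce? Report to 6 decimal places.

Error is O(h^3); halving h shrinks it by 2^3 = 8.
Numerator 8*A(h/2) − A(h) = 8*(-3.3017134140) − (-3.1936104468) = -23.2200968652
Denominator 8 − 1 = 7.
So the Richardson estimate is -3.3171566950.
Gap between inputs: 1.081e-01; correction applied: −0.0154432810.

-3.317157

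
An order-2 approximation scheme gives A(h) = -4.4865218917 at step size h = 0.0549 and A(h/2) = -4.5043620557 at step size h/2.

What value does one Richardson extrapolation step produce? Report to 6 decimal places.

-4.510309

Leading term ∝ h^2; use weight 4 = 2^2.
4*(-4.5043620557) = -18.0174482228; subtract (-4.4865218917) → -13.5309263311
(-13.5309263311) ÷ 3 = -4.5103087770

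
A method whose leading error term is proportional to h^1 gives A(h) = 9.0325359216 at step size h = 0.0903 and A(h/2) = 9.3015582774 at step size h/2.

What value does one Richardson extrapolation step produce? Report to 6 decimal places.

9.570581

Error is O(h^1); halving h shrinks it by 2^1 = 2.
2^1 × A(h/2) = 18.6031165548; minus A(h) gives 9.5705806332.
Divide by 2^1 − 1 = 1.
Extrapolated: 9.5705806332 / 1 = 9.5705806332
Shift from A(h/2): +0.2690223558.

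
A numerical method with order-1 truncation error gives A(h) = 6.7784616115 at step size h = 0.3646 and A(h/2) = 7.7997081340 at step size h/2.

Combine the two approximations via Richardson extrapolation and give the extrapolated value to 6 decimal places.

Leading term ∝ h^1; use weight 2 = 2^1.
2×7.7997081340 = 15.5994162680; 15.5994162680 − 6.7784616115 = 8.8209546565
Denominator 2 − 1 = 1.
8.8209546565 ÷ 1 = 8.8209546565
Gap between inputs: 1.021e+00; correction applied: +1.0212465225.

8.820955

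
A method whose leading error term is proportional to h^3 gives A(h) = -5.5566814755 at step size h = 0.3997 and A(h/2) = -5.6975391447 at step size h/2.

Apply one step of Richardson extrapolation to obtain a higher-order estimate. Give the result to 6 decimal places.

With r = 3 the leading error scales as h^3, so the weight is 2^3 = 8.
Difference of the inputs: -5.6975391447 − (-5.5566814755) = -0.1408576692
Correction (A(h/2) − A(h))/(8 − 1) = (-0.1408576692)/7 = -0.0201225242
R = A(h/2) + (A(h/2) − A(h))/7 = -5.6975391447 − 0.0201225242 = -5.7176616689

-5.717662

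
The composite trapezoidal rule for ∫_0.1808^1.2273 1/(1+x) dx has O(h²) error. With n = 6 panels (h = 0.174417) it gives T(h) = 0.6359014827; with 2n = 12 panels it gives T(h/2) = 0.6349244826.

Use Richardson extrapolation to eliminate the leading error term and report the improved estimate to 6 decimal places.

0.634599

Leading term ∝ h^2; use weight 4 = 2^2.
Numerator 4×A(h/2) − A(h) = 4×0.6349244826 − 0.6359014827 = 1.9037964477
Denominator 4 − 1 = 3.
(4×0.6349244826 − 0.6359014827)/(4 − 1) = 0.6345988159
Shift from A(h/2): −0.0003256667.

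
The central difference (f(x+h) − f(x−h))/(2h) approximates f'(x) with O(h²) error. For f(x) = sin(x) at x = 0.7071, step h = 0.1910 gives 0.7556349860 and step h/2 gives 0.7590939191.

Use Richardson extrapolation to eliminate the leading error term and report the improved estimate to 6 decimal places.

Method order is 2; weight 2^2 = 4.
4 × 0.7590939191 = 3.0363756764; subtract 0.7556349860 → 2.2807406904
(4 × 0.7590939191 − 0.7556349860)/(4 − 1) = 0.7602468968

0.760247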